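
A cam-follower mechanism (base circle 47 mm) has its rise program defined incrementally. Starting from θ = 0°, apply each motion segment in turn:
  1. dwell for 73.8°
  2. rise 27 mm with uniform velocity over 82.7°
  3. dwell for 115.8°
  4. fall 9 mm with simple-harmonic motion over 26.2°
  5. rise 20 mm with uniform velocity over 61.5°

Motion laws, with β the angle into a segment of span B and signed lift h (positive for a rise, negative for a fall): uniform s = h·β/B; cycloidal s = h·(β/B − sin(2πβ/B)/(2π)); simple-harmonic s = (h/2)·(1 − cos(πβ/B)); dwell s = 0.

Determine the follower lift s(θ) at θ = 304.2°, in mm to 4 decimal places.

seg 1 [0°–73.8°] dwell: s stays 0.0000
seg 2 [73.8°–156.5°] uniform, h=27: full span → s += 27 → s = 27.0000
seg 3 [156.5°–272.3°] dwell: s stays 27.0000
seg 4 [272.3°–298.5°] simple-harmonic, h=-9: full span → s += -9 → s = 18.0000
seg 5 [298.5°–360°] uniform, h=20: θ=304.2° here. β=5.7, B=61.5. 20·5.7/61.5 = 1.8537 → s = 19.8537

19.8537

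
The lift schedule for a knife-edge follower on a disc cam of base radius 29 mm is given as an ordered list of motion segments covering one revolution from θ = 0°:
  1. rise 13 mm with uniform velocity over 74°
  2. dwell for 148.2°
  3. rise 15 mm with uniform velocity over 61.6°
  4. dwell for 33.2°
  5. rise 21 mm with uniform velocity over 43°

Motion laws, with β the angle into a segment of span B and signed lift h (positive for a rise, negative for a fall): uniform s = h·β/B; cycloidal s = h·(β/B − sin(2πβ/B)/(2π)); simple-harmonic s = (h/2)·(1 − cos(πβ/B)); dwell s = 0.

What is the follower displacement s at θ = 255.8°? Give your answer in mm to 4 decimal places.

seg 1 [0°–74°] uniform, h=13: full span → s += 13 → s = 13.0000
seg 2 [74°–222.2°] dwell: s stays 13.0000
seg 3 [222.2°–283.8°] uniform, h=15: θ=255.8° here. β=33.6, B=61.6. 15·33.6/61.6 = 8.1818 → s = 21.1818

21.1818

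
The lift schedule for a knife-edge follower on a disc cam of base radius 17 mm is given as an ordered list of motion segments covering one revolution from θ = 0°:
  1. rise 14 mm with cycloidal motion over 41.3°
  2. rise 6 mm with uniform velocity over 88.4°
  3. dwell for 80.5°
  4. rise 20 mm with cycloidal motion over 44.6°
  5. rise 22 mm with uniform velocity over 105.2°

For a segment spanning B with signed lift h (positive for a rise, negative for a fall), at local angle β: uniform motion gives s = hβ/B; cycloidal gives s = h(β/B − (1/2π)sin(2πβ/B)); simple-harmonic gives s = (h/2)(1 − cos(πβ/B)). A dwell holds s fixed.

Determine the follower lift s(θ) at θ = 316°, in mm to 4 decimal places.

seg 1 [0°–41.3°] cycloidal, h=14: full span → s += 14 → s = 14.0000
seg 2 [41.3°–129.7°] uniform, h=6: full span → s += 6 → s = 20.0000
seg 3 [129.7°–210.2°] dwell: s stays 20.0000
seg 4 [210.2°–254.8°] cycloidal, h=20: full span → s += 20 → s = 40.0000
seg 5 [254.8°–360°] uniform, h=22: θ=316° here. β=61.2, B=105.2. 22·61.2/105.2 = 12.7985 → s = 52.7985

52.7985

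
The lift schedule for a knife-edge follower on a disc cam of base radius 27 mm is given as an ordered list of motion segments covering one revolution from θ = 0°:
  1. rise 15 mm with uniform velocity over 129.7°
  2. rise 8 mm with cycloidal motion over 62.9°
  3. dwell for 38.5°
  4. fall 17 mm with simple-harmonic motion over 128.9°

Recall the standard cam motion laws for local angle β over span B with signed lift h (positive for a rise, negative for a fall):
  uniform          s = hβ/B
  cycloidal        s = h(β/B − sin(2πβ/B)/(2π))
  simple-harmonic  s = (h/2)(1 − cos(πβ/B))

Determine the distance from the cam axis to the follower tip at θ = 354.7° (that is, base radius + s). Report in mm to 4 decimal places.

seg 1 [0°–129.7°] uniform, h=15: full span → s += 15 → s = 15.0000
seg 2 [129.7°–192.6°] cycloidal, h=8: full span → s += 8 → s = 23.0000
seg 3 [192.6°–231.1°] dwell: s stays 23.0000
seg 4 [231.1°–360°] simple-harmonic, h=-17: θ=354.7° here. β=123.6, B=128.9. -17/2·(1 − cos(π·0.9589)) = -16.9292 → s = 6.0708
radial distance = base radius + s = 27 + 6.0708 = 33.0708

33.0708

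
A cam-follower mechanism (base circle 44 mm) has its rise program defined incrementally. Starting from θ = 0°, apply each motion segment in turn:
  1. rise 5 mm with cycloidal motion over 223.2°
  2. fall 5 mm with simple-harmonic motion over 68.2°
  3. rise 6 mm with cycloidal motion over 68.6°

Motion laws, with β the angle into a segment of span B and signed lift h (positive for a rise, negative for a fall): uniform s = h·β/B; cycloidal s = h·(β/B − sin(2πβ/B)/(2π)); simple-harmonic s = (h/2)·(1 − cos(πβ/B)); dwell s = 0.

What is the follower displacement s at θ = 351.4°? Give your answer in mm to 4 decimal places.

seg 1 [0°–223.2°] cycloidal, h=5: full span → s += 5 → s = 5.0000
seg 2 [223.2°–291.4°] simple-harmonic, h=-5: full span → s += -5 → s = 0.0000
seg 3 [291.4°–360°] cycloidal, h=6: θ=351.4° here. β=60, B=68.6. 6·(0.8746 − sin(2π·0.8746)/(2π)) = 5.9246 → s = 5.9246

5.9246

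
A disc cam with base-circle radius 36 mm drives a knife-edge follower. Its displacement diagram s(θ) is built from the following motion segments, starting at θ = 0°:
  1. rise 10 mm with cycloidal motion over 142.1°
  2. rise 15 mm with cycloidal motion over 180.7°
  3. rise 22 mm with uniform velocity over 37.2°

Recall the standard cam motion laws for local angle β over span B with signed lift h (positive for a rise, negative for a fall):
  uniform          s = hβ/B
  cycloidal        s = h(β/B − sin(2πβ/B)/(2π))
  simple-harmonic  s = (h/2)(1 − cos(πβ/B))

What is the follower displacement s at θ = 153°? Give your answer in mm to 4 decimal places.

seg 1 [0°–142.1°] cycloidal, h=10: full span → s += 10 → s = 10.0000
seg 2 [142.1°–322.8°] cycloidal, h=15: θ=153° here. β=10.9, B=180.7. 15·(0.0603 − sin(2π·0.0603)/(2π)) = 0.0215 → s = 10.0215

10.0215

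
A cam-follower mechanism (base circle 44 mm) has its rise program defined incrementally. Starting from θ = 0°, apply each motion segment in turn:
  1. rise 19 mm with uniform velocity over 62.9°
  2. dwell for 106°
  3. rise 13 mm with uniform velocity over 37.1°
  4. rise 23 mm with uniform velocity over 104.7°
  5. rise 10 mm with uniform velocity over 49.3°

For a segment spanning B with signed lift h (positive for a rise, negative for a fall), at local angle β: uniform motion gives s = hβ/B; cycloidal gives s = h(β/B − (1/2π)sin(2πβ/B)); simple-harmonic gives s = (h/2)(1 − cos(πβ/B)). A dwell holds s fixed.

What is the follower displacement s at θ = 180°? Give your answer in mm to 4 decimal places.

seg 1 [0°–62.9°] uniform, h=19: full span → s += 19 → s = 19.0000
seg 2 [62.9°–168.9°] dwell: s stays 19.0000
seg 3 [168.9°–206°] uniform, h=13: θ=180° here. β=11.1, B=37.1. 13·11.1/37.1 = 3.8895 → s = 22.8895

22.8895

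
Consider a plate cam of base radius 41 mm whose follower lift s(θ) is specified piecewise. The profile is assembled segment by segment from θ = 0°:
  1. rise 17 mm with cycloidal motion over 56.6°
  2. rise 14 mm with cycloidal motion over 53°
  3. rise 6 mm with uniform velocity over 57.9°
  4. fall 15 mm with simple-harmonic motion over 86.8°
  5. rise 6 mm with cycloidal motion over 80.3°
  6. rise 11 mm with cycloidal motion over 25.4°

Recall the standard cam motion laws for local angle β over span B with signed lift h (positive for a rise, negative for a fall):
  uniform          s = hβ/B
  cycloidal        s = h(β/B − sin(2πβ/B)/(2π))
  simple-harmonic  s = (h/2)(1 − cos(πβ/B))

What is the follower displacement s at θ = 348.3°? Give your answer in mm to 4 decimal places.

seg 1 [0°–56.6°] cycloidal, h=17: full span → s += 17 → s = 17.0000
seg 2 [56.6°–109.6°] cycloidal, h=14: full span → s += 14 → s = 31.0000
seg 3 [109.6°–167.5°] uniform, h=6: full span → s += 6 → s = 37.0000
seg 4 [167.5°–254.3°] simple-harmonic, h=-15: full span → s += -15 → s = 22.0000
seg 5 [254.3°–334.6°] cycloidal, h=6: full span → s += 6 → s = 28.0000
seg 6 [334.6°–360°] cycloidal, h=11: θ=348.3° here. β=13.7, B=25.4. 11·(0.5394 − sin(2π·0.5394)/(2π)) = 6.3617 → s = 34.3617

34.3617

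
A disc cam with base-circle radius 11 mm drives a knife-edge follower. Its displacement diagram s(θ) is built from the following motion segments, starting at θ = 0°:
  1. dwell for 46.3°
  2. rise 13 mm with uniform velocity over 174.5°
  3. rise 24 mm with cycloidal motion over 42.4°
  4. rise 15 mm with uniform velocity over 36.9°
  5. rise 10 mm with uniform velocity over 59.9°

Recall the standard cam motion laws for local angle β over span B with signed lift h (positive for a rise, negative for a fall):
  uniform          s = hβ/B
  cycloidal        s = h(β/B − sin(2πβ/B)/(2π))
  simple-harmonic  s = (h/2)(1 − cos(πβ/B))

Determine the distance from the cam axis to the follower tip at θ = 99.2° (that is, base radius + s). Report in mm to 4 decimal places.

seg 1 [0°–46.3°] dwell: s stays 0.0000
seg 2 [46.3°–220.8°] uniform, h=13: θ=99.2° here. β=52.9, B=174.5. 13·52.9/174.5 = 3.9410 → s = 3.9410
radial distance = base radius + s = 11 + 3.9410 = 14.9410

14.9410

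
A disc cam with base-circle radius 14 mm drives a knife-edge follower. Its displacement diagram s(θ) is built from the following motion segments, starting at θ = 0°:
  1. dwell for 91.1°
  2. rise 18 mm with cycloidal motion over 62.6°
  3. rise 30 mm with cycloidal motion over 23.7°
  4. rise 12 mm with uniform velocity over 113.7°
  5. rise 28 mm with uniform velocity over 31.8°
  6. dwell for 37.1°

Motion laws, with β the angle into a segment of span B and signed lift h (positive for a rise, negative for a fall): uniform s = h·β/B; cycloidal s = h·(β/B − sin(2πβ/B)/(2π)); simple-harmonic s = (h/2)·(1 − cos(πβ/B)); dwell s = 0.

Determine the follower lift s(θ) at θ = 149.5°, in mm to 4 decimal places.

seg 1 [0°–91.1°] dwell: s stays 0.0000
seg 2 [91.1°–153.7°] cycloidal, h=18: θ=149.5° here. β=58.4, B=62.6. 18·(0.9329 − sin(2π·0.9329)/(2π)) = 17.9645 → s = 17.9645

17.9645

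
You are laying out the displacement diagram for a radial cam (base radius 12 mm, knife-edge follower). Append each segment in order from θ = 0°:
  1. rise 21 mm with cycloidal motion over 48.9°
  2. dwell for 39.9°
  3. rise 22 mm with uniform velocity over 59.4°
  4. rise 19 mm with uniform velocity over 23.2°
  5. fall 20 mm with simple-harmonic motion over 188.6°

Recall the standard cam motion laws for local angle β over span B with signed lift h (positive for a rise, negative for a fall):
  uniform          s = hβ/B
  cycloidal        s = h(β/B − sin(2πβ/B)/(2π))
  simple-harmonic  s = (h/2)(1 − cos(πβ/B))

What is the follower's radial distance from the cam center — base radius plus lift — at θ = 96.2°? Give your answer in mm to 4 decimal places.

seg 1 [0°–48.9°] cycloidal, h=21: full span → s += 21 → s = 21.0000
seg 2 [48.9°–88.8°] dwell: s stays 21.0000
seg 3 [88.8°–148.2°] uniform, h=22: θ=96.2° here. β=7.4, B=59.4. 22·7.4/59.4 = 2.7407 → s = 23.7407
radial distance = base radius + s = 12 + 23.7407 = 35.7407

35.7407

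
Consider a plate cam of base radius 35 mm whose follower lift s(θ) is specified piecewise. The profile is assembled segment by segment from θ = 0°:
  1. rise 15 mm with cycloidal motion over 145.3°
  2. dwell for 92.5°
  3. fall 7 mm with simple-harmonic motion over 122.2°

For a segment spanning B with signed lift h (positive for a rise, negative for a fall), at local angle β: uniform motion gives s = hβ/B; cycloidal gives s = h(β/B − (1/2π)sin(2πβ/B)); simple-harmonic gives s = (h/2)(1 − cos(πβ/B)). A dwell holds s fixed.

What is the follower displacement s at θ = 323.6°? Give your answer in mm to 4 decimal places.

seg 1 [0°–145.3°] cycloidal, h=15: full span → s += 15 → s = 15.0000
seg 2 [145.3°–237.8°] dwell: s stays 15.0000
seg 3 [237.8°–360°] simple-harmonic, h=-7: θ=323.6° here. β=85.8, B=122.2. -7/2·(1 − cos(π·0.7021)) = -5.5761 → s = 9.4239

9.4239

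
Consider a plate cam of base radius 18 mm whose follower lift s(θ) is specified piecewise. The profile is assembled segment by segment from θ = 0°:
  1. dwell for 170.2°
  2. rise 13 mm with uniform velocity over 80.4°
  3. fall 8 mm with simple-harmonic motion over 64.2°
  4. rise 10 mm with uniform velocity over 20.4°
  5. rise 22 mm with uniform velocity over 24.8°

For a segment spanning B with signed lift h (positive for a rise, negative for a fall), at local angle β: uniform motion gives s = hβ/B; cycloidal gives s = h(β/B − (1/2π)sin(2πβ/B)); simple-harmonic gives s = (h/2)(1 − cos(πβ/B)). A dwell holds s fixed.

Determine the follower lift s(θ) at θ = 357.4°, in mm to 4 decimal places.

seg 1 [0°–170.2°] dwell: s stays 0.0000
seg 2 [170.2°–250.6°] uniform, h=13: full span → s += 13 → s = 13.0000
seg 3 [250.6°–314.8°] simple-harmonic, h=-8: full span → s += -8 → s = 5.0000
seg 4 [314.8°–335.2°] uniform, h=10: full span → s += 10 → s = 15.0000
seg 5 [335.2°–360°] uniform, h=22: θ=357.4° here. β=22.2, B=24.8. 22·22.2/24.8 = 19.6935 → s = 34.6935

34.6935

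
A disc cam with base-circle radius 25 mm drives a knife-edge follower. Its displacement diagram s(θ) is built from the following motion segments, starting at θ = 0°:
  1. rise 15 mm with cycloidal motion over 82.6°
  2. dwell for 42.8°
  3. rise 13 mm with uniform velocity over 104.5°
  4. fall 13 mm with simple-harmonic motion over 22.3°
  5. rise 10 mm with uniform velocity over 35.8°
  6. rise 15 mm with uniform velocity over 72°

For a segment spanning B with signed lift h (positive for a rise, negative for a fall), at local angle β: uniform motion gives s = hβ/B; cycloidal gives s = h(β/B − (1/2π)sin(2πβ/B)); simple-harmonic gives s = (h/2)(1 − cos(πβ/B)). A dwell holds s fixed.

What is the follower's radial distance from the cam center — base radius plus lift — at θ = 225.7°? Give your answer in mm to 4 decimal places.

seg 1 [0°–82.6°] cycloidal, h=15: full span → s += 15 → s = 15.0000
seg 2 [82.6°–125.4°] dwell: s stays 15.0000
seg 3 [125.4°–229.9°] uniform, h=13: θ=225.7° here. β=100.3, B=104.5. 13·100.3/104.5 = 12.4775 → s = 27.4775
radial distance = base radius + s = 25 + 27.4775 = 52.4775

52.4775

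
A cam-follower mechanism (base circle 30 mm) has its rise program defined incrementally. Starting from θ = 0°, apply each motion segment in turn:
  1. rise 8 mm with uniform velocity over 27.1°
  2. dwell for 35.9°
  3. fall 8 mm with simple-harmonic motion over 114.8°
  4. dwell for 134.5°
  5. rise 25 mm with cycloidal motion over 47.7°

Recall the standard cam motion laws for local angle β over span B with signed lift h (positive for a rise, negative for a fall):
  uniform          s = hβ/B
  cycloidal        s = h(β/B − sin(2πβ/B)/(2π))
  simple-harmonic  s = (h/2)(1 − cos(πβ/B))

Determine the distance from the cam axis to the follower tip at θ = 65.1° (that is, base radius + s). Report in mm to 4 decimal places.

seg 1 [0°–27.1°] uniform, h=8: full span → s += 8 → s = 8.0000
seg 2 [27.1°–63°] dwell: s stays 8.0000
seg 3 [63°–177.8°] simple-harmonic, h=-8: θ=65.1° here. β=2.1, B=114.8. -8/2·(1 − cos(π·0.0183)) = -0.0066 → s = 7.9934
radial distance = base radius + s = 30 + 7.9934 = 37.9934

37.9934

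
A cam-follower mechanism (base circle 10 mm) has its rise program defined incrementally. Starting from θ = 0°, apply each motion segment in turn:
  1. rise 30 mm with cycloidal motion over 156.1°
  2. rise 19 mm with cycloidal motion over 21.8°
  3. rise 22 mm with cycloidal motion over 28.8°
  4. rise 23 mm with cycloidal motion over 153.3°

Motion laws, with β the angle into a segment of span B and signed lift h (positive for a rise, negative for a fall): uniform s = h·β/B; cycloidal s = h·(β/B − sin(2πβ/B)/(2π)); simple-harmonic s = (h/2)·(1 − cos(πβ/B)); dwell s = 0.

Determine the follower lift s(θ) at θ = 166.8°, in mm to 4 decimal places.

seg 1 [0°–156.1°] cycloidal, h=30: full span → s += 30 → s = 30.0000
seg 2 [156.1°–177.9°] cycloidal, h=19: θ=166.8° here. β=10.7, B=21.8. 19·(0.4908 − sin(2π·0.4908)/(2π)) = 9.1515 → s = 39.1515

39.1515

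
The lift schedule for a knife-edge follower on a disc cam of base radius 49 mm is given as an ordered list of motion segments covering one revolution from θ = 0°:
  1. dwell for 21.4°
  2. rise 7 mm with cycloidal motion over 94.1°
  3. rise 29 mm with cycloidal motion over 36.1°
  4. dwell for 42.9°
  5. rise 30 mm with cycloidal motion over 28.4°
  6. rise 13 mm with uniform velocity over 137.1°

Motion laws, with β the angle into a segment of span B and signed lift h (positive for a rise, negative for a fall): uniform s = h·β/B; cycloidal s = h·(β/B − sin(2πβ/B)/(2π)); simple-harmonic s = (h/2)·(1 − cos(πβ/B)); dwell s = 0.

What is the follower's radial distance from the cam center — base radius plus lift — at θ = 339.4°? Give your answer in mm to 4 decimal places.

seg 1 [0°–21.4°] dwell: s stays 0.0000
seg 2 [21.4°–115.5°] cycloidal, h=7: full span → s += 7 → s = 7.0000
seg 3 [115.5°–151.6°] cycloidal, h=29: full span → s += 29 → s = 36.0000
seg 4 [151.6°–194.5°] dwell: s stays 36.0000
seg 5 [194.5°–222.9°] cycloidal, h=30: full span → s += 30 → s = 66.0000
seg 6 [222.9°–360°] uniform, h=13: θ=339.4° here. β=116.5, B=137.1. 13·116.5/137.1 = 11.0467 → s = 77.0467
radial distance = base radius + s = 49 + 77.0467 = 126.0467

126.0467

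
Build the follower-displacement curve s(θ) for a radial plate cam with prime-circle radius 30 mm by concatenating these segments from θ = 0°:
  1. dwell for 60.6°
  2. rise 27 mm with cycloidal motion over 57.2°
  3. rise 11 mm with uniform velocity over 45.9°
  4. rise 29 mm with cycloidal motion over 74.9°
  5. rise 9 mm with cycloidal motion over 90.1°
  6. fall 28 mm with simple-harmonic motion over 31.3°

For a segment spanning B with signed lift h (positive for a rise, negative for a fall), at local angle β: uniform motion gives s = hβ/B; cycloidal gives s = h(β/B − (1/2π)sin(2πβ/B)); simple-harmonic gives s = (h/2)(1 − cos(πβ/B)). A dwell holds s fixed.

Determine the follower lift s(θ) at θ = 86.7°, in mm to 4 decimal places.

seg 1 [0°–60.6°] dwell: s stays 0.0000
seg 2 [60.6°–117.8°] cycloidal, h=27: θ=86.7° here. β=26.1, B=57.2. 27·(0.4563 − sin(2π·0.4563)/(2π)) = 11.1546 → s = 11.1546

11.1546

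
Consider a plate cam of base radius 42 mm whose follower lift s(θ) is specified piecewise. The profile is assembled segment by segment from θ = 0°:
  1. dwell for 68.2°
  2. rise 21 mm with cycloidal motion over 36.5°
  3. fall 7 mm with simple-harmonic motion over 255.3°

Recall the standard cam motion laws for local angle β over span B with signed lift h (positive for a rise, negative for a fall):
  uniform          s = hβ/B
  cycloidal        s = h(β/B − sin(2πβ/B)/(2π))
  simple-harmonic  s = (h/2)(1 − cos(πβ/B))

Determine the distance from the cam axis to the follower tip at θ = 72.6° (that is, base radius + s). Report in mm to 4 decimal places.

seg 1 [0°–68.2°] dwell: s stays 0.0000
seg 2 [68.2°–104.7°] cycloidal, h=21: θ=72.6° here. β=4.4, B=36.5. 21·(0.1205 − sin(2π·0.1205)/(2π)) = 0.2352 → s = 0.2352
radial distance = base radius + s = 42 + 0.2352 = 42.2352

42.2352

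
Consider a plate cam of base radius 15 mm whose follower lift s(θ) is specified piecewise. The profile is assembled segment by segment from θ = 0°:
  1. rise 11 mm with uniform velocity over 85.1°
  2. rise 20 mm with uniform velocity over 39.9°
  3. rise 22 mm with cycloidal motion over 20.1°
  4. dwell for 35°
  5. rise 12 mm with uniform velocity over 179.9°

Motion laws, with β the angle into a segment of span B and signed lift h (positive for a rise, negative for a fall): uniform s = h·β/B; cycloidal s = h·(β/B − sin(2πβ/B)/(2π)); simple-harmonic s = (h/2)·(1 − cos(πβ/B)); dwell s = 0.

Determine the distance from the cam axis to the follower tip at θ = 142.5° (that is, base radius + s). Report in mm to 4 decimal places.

seg 1 [0°–85.1°] uniform, h=11: full span → s += 11 → s = 11.0000
seg 2 [85.1°–125°] uniform, h=20: full span → s += 20 → s = 31.0000
seg 3 [125°–145.1°] cycloidal, h=22: θ=142.5° here. β=17.5, B=20.1. 22·(0.8706 − sin(2π·0.8706)/(2π)) = 21.6969 → s = 52.6969
radial distance = base radius + s = 15 + 52.6969 = 67.6969

67.6969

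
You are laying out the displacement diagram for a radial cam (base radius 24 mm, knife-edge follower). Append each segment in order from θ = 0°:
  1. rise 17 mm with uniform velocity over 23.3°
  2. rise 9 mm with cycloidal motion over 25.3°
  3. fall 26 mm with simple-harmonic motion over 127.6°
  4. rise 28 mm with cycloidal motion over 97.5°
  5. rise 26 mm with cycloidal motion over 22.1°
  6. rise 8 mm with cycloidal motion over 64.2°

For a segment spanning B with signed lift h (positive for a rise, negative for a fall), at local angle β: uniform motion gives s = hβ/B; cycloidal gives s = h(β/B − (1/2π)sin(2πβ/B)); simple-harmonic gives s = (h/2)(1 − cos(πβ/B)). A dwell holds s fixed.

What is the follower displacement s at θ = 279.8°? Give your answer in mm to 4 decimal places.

seg 1 [0°–23.3°] uniform, h=17: full span → s += 17 → s = 17.0000
seg 2 [23.3°–48.6°] cycloidal, h=9: full span → s += 9 → s = 26.0000
seg 3 [48.6°–176.2°] simple-harmonic, h=-26: full span → s += -26 → s = 0.0000
seg 4 [176.2°–273.7°] cycloidal, h=28: full span → s += 28 → s = 28.0000
seg 5 [273.7°–295.8°] cycloidal, h=26: θ=279.8° here. β=6.1, B=22.1. 26·(0.2760 − sin(2π·0.2760)/(2π)) = 3.0936 → s = 31.0936

31.0936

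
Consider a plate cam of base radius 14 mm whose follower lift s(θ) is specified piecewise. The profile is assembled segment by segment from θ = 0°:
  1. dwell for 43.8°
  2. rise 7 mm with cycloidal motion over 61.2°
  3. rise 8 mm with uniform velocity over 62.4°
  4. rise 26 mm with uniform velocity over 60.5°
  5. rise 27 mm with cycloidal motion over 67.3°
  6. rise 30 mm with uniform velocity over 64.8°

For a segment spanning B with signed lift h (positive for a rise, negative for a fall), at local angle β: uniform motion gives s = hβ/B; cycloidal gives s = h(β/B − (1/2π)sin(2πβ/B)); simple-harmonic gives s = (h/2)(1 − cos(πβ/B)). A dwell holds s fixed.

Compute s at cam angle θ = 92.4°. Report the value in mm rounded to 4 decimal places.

seg 1 [0°–43.8°] dwell: s stays 0.0000
seg 2 [43.8°–105°] cycloidal, h=7: θ=92.4° here. β=48.6, B=61.2. 7·(0.7941 − sin(2π·0.7941)/(2π)) = 6.6304 → s = 6.6304

6.6304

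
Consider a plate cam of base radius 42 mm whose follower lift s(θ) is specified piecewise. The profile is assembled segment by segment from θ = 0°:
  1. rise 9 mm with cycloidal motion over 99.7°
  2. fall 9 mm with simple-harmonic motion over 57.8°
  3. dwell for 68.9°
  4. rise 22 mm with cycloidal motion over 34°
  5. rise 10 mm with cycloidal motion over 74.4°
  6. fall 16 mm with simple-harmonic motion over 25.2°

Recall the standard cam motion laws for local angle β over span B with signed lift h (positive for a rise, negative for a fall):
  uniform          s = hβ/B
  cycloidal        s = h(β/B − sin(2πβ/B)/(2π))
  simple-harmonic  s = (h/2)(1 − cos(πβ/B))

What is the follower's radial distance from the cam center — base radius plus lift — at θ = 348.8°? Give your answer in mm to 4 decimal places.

seg 1 [0°–99.7°] cycloidal, h=9: full span → s += 9 → s = 9.0000
seg 2 [99.7°–157.5°] simple-harmonic, h=-9: full span → s += -9 → s = 0.0000
seg 3 [157.5°–226.4°] dwell: s stays 0.0000
seg 4 [226.4°–260.4°] cycloidal, h=22: full span → s += 22 → s = 22.0000
seg 5 [260.4°–334.8°] cycloidal, h=10: full span → s += 10 → s = 32.0000
seg 6 [334.8°–360°] simple-harmonic, h=-16: θ=348.8° here. β=14, B=25.2. -16/2·(1 − cos(π·0.5556)) = -9.3892 → s = 22.6108
radial distance = base radius + s = 42 + 22.6108 = 64.6108

64.6108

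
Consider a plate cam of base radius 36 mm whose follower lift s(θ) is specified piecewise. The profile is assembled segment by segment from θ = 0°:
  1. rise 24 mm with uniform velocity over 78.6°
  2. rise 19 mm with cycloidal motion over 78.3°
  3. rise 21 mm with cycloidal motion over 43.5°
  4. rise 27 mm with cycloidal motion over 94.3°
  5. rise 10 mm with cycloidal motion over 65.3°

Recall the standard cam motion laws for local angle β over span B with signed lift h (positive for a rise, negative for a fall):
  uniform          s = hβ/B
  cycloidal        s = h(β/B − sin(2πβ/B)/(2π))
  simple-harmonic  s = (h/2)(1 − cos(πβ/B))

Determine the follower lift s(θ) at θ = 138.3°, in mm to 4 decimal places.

seg 1 [0°–78.6°] uniform, h=24: full span → s += 24 → s = 24.0000
seg 2 [78.6°–156.9°] cycloidal, h=19: θ=138.3° here. β=59.7, B=78.3. 19·(0.7625 − sin(2π·0.7625)/(2π)) = 17.5013 → s = 41.5013

41.5013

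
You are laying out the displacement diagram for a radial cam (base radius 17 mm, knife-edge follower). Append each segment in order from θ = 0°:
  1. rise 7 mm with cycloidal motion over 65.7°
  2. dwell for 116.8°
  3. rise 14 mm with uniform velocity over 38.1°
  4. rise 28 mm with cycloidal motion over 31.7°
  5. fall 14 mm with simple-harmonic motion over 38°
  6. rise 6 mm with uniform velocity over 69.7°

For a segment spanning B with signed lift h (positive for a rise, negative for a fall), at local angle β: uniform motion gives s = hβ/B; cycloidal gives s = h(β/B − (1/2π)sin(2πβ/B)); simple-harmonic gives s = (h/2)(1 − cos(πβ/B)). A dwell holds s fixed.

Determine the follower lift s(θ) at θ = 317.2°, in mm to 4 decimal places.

seg 1 [0°–65.7°] cycloidal, h=7: full span → s += 7 → s = 7.0000
seg 2 [65.7°–182.5°] dwell: s stays 7.0000
seg 3 [182.5°–220.6°] uniform, h=14: full span → s += 14 → s = 21.0000
seg 4 [220.6°–252.3°] cycloidal, h=28: full span → s += 28 → s = 49.0000
seg 5 [252.3°–290.3°] simple-harmonic, h=-14: full span → s += -14 → s = 35.0000
seg 6 [290.3°–360°] uniform, h=6: θ=317.2° here. β=26.9, B=69.7. 6·26.9/69.7 = 2.3156 → s = 37.3156

37.3156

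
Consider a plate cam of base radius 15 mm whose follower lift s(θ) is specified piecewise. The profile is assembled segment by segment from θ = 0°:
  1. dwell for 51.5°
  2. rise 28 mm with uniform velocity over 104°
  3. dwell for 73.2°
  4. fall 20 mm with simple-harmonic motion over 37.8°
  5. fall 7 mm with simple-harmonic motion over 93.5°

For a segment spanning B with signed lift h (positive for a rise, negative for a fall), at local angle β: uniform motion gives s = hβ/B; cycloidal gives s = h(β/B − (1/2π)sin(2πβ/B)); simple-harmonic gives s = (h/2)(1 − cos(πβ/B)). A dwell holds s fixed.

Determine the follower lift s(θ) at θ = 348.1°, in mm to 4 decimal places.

seg 1 [0°–51.5°] dwell: s stays 0.0000
seg 2 [51.5°–155.5°] uniform, h=28: full span → s += 28 → s = 28.0000
seg 3 [155.5°–228.7°] dwell: s stays 28.0000
seg 4 [228.7°–266.5°] simple-harmonic, h=-20: full span → s += -20 → s = 8.0000
seg 5 [266.5°–360°] simple-harmonic, h=-7: θ=348.1° here. β=81.6, B=93.5. -7/2·(1 − cos(π·0.8727)) = -6.7239 → s = 1.2761

1.2761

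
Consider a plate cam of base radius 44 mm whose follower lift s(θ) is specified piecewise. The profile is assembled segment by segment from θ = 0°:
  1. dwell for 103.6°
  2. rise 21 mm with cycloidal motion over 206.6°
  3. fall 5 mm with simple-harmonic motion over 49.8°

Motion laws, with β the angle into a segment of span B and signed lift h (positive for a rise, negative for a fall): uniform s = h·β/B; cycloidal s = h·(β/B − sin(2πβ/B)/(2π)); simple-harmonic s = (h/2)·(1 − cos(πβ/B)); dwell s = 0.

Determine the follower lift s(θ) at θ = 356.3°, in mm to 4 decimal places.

seg 1 [0°–103.6°] dwell: s stays 0.0000
seg 2 [103.6°–310.2°] cycloidal, h=21: full span → s += 21 → s = 21.0000
seg 3 [310.2°–360°] simple-harmonic, h=-5: θ=356.3° here. β=46.1, B=49.8. -5/2·(1 − cos(π·0.9257)) = -4.9322 → s = 16.0678

16.0678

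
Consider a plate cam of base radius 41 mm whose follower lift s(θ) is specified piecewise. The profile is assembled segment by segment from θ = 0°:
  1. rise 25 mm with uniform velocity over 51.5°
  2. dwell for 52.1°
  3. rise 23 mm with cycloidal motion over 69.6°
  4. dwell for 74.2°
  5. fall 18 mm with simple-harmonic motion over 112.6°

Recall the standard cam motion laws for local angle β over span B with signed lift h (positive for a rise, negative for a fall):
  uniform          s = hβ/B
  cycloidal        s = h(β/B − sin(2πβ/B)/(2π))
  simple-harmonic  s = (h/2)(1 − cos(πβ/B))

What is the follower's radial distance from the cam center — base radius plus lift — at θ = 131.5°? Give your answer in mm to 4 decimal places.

seg 1 [0°–51.5°] uniform, h=25: full span → s += 25 → s = 25.0000
seg 2 [51.5°–103.6°] dwell: s stays 25.0000
seg 3 [103.6°–173.2°] cycloidal, h=23: θ=131.5° here. β=27.9, B=69.6. 23·(0.4009 − sin(2π·0.4009)/(2π)) = 7.0843 → s = 32.0843
radial distance = base radius + s = 41 + 32.0843 = 73.0843

73.0843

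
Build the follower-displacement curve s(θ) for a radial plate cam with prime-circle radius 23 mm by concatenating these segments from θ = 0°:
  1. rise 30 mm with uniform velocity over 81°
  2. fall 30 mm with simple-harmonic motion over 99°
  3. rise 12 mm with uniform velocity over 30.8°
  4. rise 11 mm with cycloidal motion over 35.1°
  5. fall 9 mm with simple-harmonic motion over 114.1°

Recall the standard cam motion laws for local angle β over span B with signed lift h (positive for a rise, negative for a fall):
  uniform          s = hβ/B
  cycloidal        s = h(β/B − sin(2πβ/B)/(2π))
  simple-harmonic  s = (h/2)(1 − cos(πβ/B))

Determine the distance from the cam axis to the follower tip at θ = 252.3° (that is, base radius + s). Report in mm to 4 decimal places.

seg 1 [0°–81°] uniform, h=30: full span → s += 30 → s = 30.0000
seg 2 [81°–180°] simple-harmonic, h=-30: full span → s += -30 → s = 0.0000
seg 3 [180°–210.8°] uniform, h=12: full span → s += 12 → s = 12.0000
seg 4 [210.8°–245.9°] cycloidal, h=11: full span → s += 11 → s = 23.0000
seg 5 [245.9°–360°] simple-harmonic, h=-9: θ=252.3° here. β=6.4, B=114.1. -9/2·(1 − cos(π·0.0561)) = -0.0697 → s = 22.9303
radial distance = base radius + s = 23 + 22.9303 = 45.9303

45.9303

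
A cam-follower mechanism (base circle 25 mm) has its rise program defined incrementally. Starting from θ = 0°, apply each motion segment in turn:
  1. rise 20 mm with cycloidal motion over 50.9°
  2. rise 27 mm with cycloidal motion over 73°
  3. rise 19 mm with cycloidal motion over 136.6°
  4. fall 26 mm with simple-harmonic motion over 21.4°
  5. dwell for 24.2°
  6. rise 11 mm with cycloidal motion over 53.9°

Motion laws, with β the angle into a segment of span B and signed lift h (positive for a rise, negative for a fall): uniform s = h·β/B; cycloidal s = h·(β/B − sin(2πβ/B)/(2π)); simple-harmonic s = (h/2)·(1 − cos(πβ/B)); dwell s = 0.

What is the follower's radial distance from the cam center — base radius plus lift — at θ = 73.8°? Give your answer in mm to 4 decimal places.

seg 1 [0°–50.9°] cycloidal, h=20: full span → s += 20 → s = 20.0000
seg 2 [50.9°–123.9°] cycloidal, h=27: θ=73.8° here. β=22.9, B=73. 27·(0.3137 − sin(2π·0.3137)/(2π)) = 4.5123 → s = 24.5123
radial distance = base radius + s = 25 + 24.5123 = 49.5123

49.5123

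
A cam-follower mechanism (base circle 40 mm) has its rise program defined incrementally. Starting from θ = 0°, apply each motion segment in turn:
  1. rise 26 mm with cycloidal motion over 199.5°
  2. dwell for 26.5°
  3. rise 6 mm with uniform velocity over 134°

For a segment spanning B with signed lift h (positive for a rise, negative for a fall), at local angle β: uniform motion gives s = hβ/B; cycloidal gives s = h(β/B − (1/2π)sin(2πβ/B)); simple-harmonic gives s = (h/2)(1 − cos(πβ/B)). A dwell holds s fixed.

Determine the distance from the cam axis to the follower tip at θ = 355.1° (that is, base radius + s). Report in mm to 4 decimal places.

seg 1 [0°–199.5°] cycloidal, h=26: full span → s += 26 → s = 26.0000
seg 2 [199.5°–226°] dwell: s stays 26.0000
seg 3 [226°–360°] uniform, h=6: θ=355.1° here. β=129.1, B=134. 6·129.1/134 = 5.7806 → s = 31.7806
radial distance = base radius + s = 40 + 31.7806 = 71.7806

71.7806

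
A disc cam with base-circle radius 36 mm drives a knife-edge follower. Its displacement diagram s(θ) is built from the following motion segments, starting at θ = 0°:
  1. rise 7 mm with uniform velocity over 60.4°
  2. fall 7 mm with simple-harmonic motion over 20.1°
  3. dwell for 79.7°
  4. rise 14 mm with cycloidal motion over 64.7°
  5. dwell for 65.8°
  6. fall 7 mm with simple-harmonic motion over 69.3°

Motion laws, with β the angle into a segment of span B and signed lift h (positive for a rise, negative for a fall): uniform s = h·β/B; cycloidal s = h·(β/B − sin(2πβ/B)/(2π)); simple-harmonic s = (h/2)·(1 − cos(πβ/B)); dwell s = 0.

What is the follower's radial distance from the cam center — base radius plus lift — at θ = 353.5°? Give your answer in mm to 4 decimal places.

seg 1 [0°–60.4°] uniform, h=7: full span → s += 7 → s = 7.0000
seg 2 [60.4°–80.5°] simple-harmonic, h=-7: full span → s += -7 → s = 0.0000
seg 3 [80.5°–160.2°] dwell: s stays 0.0000
seg 4 [160.2°–224.9°] cycloidal, h=14: full span → s += 14 → s = 14.0000
seg 5 [224.9°–290.7°] dwell: s stays 14.0000
seg 6 [290.7°–360°] simple-harmonic, h=-7: θ=353.5° here. β=62.8, B=69.3. -7/2·(1 − cos(π·0.9062)) = -6.8491 → s = 7.1509
radial distance = base radius + s = 36 + 7.1509 = 43.1509

43.1509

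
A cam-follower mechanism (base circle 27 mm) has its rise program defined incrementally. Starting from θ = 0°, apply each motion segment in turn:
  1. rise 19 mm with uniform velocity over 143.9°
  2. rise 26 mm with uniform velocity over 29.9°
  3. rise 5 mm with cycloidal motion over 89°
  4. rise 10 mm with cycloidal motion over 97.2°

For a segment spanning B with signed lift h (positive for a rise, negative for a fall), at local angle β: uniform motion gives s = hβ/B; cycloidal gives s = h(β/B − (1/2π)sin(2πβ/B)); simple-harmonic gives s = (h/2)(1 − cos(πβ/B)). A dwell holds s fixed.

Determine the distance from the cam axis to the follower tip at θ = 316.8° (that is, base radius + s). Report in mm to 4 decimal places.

seg 1 [0°–143.9°] uniform, h=19: full span → s += 19 → s = 19.0000
seg 2 [143.9°–173.8°] uniform, h=26: full span → s += 26 → s = 45.0000
seg 3 [173.8°–262.8°] cycloidal, h=5: full span → s += 5 → s = 50.0000
seg 4 [262.8°–360°] cycloidal, h=10: θ=316.8° here. β=54, B=97.2. 10·(0.5556 − sin(2π·0.5556)/(2π)) = 6.0999 → s = 56.0999
radial distance = base radius + s = 27 + 56.0999 = 83.0999

83.0999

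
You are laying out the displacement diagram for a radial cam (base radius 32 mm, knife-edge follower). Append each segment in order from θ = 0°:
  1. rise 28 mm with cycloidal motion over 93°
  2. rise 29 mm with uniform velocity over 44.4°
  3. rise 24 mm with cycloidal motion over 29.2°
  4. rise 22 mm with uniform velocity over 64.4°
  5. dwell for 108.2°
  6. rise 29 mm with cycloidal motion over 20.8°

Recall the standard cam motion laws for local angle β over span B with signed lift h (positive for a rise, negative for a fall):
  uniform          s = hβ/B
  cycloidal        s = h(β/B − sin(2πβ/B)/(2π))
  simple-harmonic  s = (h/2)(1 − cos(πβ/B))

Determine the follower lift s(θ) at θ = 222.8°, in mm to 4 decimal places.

seg 1 [0°–93°] cycloidal, h=28: full span → s += 28 → s = 28.0000
seg 2 [93°–137.4°] uniform, h=29: full span → s += 29 → s = 57.0000
seg 3 [137.4°–166.6°] cycloidal, h=24: full span → s += 24 → s = 81.0000
seg 4 [166.6°–231°] uniform, h=22: θ=222.8° here. β=56.2, B=64.4. 22·56.2/64.4 = 19.1988 → s = 100.1988

100.1988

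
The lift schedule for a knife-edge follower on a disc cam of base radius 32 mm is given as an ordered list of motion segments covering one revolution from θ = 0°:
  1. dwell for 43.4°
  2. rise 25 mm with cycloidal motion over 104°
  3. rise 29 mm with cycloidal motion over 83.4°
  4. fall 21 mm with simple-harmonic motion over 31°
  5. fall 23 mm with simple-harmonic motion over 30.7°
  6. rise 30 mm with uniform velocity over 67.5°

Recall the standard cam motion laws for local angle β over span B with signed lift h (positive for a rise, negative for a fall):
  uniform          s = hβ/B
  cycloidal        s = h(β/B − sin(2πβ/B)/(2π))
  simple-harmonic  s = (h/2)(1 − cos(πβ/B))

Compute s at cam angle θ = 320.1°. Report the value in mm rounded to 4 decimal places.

seg 1 [0°–43.4°] dwell: s stays 0.0000
seg 2 [43.4°–147.4°] cycloidal, h=25: full span → s += 25 → s = 25.0000
seg 3 [147.4°–230.8°] cycloidal, h=29: full span → s += 29 → s = 54.0000
seg 4 [230.8°–261.8°] simple-harmonic, h=-21: full span → s += -21 → s = 33.0000
seg 5 [261.8°–292.5°] simple-harmonic, h=-23: full span → s += -23 → s = 10.0000
seg 6 [292.5°–360°] uniform, h=30: θ=320.1° here. β=27.6, B=67.5. 30·27.6/67.5 = 12.2667 → s = 22.2667

22.2667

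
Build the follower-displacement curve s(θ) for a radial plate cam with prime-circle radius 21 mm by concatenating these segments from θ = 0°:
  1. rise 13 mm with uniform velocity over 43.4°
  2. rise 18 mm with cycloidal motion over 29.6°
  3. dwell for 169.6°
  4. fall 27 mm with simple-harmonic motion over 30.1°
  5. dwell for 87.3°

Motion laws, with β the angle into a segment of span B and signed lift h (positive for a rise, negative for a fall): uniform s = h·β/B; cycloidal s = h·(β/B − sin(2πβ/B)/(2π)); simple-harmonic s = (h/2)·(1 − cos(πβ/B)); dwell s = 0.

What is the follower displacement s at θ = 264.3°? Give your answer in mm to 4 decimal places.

seg 1 [0°–43.4°] uniform, h=13: full span → s += 13 → s = 13.0000
seg 2 [43.4°–73°] cycloidal, h=18: full span → s += 18 → s = 31.0000
seg 3 [73°–242.6°] dwell: s stays 31.0000
seg 4 [242.6°–272.7°] simple-harmonic, h=-27: θ=264.3° here. β=21.7, B=30.1. -27/2·(1 − cos(π·0.7209)) = -22.1356 → s = 8.8644

8.8644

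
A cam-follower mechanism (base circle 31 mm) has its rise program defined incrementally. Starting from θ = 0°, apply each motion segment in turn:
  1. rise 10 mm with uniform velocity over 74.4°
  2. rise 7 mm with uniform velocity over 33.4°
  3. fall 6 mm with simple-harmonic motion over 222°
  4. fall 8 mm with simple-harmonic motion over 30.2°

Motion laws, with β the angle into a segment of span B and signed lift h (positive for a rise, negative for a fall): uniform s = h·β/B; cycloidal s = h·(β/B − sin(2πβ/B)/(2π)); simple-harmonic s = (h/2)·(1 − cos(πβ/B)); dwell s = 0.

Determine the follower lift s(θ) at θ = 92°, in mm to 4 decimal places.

seg 1 [0°–74.4°] uniform, h=10: full span → s += 10 → s = 10.0000
seg 2 [74.4°–107.8°] uniform, h=7: θ=92° here. β=17.6, B=33.4. 7·17.6/33.4 = 3.6886 → s = 13.6886

13.6886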